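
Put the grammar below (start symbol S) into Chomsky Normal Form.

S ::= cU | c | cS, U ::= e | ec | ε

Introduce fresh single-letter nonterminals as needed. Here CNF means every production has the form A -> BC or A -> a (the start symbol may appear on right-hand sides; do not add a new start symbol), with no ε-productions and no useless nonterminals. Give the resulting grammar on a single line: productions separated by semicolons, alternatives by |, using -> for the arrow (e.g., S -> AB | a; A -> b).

S -> c | AS | AU; A -> c; B -> e; U -> e | BA

Nullable: {U}; after ε-elimination: S -> c | cS | cU; U -> e | ec.
No unit productions to eliminate.
TERM: introduce A -> c, B -> e and substitute in every rule of length ≥2.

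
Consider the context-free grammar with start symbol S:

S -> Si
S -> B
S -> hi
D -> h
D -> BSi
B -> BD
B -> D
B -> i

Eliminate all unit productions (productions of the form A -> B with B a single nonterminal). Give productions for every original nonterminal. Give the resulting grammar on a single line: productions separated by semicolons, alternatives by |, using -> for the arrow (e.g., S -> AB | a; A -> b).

Unit productions: B->D, S->B.
Unit pairs (A ⇒* B via units): (B,D), (S,B), (S,D).
S: inherits non-unit rules of {B, D, S} → BD | BSi | Si | h | hi | i.
B: inherits non-unit rules of {B, D} → BD | BSi | h | i.
D: inherits non-unit rules of {D} → BSi | h.

S -> h | i | BD | Si | hi | BSi; B -> h | i | BD | BSi; D -> h | BSi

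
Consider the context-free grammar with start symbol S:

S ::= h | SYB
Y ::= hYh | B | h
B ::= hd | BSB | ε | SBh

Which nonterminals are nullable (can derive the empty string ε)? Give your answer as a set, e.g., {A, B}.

Directly nullable (have an ε-rule): {B}.
Y is nullable via Y -> B (every symbol on the right is already known nullable).
Not nullable: S — each has a terminal in every rule's right-hand side or depends on a non-nullable symbol.

{B, Y}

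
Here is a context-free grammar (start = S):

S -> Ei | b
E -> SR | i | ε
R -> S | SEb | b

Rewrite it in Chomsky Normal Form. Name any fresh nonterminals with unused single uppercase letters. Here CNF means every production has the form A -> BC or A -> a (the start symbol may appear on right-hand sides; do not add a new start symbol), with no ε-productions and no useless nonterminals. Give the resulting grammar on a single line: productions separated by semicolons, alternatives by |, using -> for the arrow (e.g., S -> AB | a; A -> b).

Nullable: {E}; after ε-elimination: S -> b | i | Ei; E -> i | SR; R -> S | b | Sb | SEb.
After unit-elimination: S -> b | i | Ei; E -> i | SR; R -> b | i | Ei | Sb | SEb.
TERM: introduce B -> b, A -> i and substitute in every rule of length ≥2.
BIN: R -> SEB becomes R -> SC, C -> EB.

S -> b | i | EA; A -> i; B -> b; C -> EB; E -> i | SR; R -> b | i | EA | SB | SC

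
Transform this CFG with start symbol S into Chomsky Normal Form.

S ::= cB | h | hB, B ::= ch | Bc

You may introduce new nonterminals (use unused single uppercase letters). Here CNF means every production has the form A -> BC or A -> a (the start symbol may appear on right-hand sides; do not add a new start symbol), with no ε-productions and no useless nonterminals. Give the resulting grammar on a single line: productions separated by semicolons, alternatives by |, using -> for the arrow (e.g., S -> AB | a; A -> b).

No ε-productions.
No unit productions to eliminate.
TERM: introduce A -> c, C -> h and substitute in every rule of length ≥2.

S -> h | AB | CB; A -> c; B -> AC | BA; C -> h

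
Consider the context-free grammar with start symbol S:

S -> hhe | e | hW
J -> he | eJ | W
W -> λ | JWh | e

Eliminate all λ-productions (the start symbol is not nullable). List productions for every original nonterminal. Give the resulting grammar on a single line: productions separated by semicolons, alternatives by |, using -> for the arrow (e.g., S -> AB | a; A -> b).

Nullable set: {J, W}.
S -> hW: W nullable, giving h | hW.
J -> W: W nullable, giving W.
J -> eJ: J nullable, giving e | eJ.
Drop W -> λ.
W -> JWh: J, W nullable, giving JWh | Jh | Wh | h.
Unchanged (no nullable symbols): S -> e; S -> hhe; J -> he; W -> e.

S -> e | h | hW | hhe; J -> W | e | eJ | he; W -> e | h | Jh | Wh | JWh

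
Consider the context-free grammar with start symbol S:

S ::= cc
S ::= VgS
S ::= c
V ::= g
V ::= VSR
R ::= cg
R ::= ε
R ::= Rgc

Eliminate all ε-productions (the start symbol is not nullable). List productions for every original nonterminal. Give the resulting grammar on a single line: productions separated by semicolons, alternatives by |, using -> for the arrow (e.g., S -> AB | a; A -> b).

Nullable set: {R}.
Drop R -> ε.
R -> Rgc: R nullable, giving Rgc | gc.
V -> VSR: R nullable, giving VS | VSR.
Unchanged (no nullable symbols): S -> VgS; S -> c; S -> cc; R -> cg; V -> g.

S -> c | cc | VgS; R -> cg | gc | Rgc; V -> g | VS | VSR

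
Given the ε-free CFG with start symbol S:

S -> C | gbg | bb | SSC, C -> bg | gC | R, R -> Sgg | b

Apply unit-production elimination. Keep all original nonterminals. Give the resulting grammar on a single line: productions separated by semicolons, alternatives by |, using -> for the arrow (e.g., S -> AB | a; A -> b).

S -> b | bb | bg | gC | SSC | Sgg | gbg; C -> b | bg | gC | Sgg; R -> b | Sgg

Unit productions: C->R, S->C.
Unit pairs (A ⇒* B via units): (C,R), (S,C), (S,R).
S: inherits non-unit rules of {C, R, S} → SSC | Sgg | b | bb | bg | gC | gbg.
C: inherits non-unit rules of {C, R} → Sgg | b | bg | gC.
R: inherits non-unit rules of {R} → Sgg | b.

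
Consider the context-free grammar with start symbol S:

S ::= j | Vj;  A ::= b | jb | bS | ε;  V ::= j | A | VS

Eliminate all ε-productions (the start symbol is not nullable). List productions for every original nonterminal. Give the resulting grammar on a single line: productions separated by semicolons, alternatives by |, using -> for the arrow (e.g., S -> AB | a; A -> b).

S -> j | Vj; A -> b | bS | jb; V -> A | S | j | VS

Nullable set: {A, V}.
S -> Vj: V nullable, giving Vj | j.
Drop A -> ε.
V -> A: A nullable, giving A.
V -> VS: V nullable, giving S | VS.
Unchanged (no nullable symbols): S -> j; A -> b; A -> bS; A -> jb; V -> j.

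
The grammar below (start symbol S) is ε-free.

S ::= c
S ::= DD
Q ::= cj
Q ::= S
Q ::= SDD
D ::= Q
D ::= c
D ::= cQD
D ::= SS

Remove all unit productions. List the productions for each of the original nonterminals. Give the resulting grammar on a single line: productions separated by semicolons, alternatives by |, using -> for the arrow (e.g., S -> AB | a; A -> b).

Unit productions: D->Q, Q->S.
Unit pairs (A ⇒* B via units): (D,Q), (D,S), (Q,S).
S: inherits non-unit rules of {S} → DD | c.
D: inherits non-unit rules of {D, Q, S} → DD | SDD | SS | c | cQD | cj.
Q: inherits non-unit rules of {Q, S} → DD | SDD | c | cj.

S -> c | DD; D -> c | DD | SS | cj | SDD | cQD; Q -> c | DD | cj | SDD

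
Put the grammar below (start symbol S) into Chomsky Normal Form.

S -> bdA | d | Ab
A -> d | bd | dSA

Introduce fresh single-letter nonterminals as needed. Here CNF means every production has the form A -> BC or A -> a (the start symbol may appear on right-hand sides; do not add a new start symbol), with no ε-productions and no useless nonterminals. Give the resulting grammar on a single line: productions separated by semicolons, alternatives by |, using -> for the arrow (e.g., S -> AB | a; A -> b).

S -> d | AB | BE; A -> d | BC | CD; B -> b; C -> d; D -> SA; E -> CA

No ε-productions.
No unit productions to eliminate.
TERM: introduce B -> b, C -> d and substitute in every rule of length ≥2.
BIN: A -> CSA becomes A -> CD, D -> SA; S -> BCA becomes S -> BE, E -> CA.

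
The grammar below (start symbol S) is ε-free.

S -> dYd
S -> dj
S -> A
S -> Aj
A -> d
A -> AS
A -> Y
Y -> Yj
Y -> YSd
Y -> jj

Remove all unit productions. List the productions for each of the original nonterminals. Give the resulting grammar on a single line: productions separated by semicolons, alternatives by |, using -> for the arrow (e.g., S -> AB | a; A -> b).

Unit productions: A->Y, S->A.
Unit pairs (A ⇒* B via units): (A,Y), (S,A), (S,Y).
S: inherits non-unit rules of {A, S, Y} → AS | Aj | YSd | Yj | d | dYd | dj | jj.
A: inherits non-unit rules of {A, Y} → AS | YSd | Yj | d | jj.
Y: inherits non-unit rules of {Y} → YSd | Yj | jj.

S -> d | AS | Aj | Yj | dj | jj | YSd | dYd; A -> d | AS | Yj | jj | YSd; Y -> Yj | jj | YSd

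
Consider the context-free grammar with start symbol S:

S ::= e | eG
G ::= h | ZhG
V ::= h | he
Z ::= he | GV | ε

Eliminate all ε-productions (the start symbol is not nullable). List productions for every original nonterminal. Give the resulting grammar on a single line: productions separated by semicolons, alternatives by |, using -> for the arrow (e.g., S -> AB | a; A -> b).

Nullable set: {Z}.
G -> ZhG: Z nullable, giving ZhG | hG.
Drop Z -> ε.
Unchanged (no nullable symbols): S -> e; S -> eG; G -> h; V -> h; V -> he; Z -> GV; Z -> he.

S -> e | eG; G -> h | hG | ZhG; V -> h | he; Z -> GV | he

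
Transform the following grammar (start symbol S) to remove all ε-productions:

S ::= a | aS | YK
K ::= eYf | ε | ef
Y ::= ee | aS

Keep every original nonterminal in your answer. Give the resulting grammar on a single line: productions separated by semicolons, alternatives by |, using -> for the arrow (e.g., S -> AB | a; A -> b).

Nullable set: {K}.
S -> YK: K nullable, giving Y | YK.
Drop K -> ε.
Unchanged (no nullable symbols): S -> a; S -> aS; K -> eYf; K -> ef; Y -> aS; Y -> ee.

S -> Y | a | YK | aS; K -> ef | eYf; Y -> aS | ee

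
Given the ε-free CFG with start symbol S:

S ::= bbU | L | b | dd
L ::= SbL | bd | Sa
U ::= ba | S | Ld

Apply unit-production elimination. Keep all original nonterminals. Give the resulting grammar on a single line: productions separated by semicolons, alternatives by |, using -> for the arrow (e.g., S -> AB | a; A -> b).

S -> b | Sa | bd | dd | SbL | bbU; L -> Sa | bd | SbL; U -> b | Ld | Sa | ba | bd | dd | SbL | bbU

Unit productions: S->L, U->S.
Unit pairs (A ⇒* B via units): (S,L), (U,L), (U,S).
S: inherits non-unit rules of {L, S} → Sa | SbL | b | bbU | bd | dd.
L: inherits non-unit rules of {L} → Sa | SbL | bd.
U: inherits non-unit rules of {L, S, U} → Ld | Sa | SbL | b | ba | bbU | bd | dd.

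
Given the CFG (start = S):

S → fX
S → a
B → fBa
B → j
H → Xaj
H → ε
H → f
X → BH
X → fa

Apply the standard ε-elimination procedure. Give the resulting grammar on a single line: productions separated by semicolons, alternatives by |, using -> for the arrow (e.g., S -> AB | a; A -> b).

Nullable set: {H}.
Drop H -> ε.
X -> BH: H nullable, giving B | BH.
Unchanged (no nullable symbols): S -> a; S -> fX; B -> fBa; B -> j; H -> Xaj; H -> f; X -> fa.

S -> a | fX; B -> j | fBa; H -> f | Xaj; X -> B | BH | fa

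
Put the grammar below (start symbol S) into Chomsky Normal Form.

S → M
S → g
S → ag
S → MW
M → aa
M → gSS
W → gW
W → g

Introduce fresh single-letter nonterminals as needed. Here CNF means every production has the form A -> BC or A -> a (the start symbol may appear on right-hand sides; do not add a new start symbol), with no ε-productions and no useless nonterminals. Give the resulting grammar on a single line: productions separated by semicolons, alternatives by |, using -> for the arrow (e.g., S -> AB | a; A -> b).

S -> g | AA | AB | BD | MW; A -> a; B -> g; C -> SS; D -> SS; M -> AA | BC; W -> g | BW

No ε-productions.
After unit-elimination: S -> g | MW | aa | ag | gSS; M -> aa | gSS; W -> g | gW.
TERM: introduce A -> a, B -> g and substitute in every rule of length ≥2.
BIN: M -> BSS becomes M -> BC, C -> SS; S -> BSS becomes S -> BD, D -> SS.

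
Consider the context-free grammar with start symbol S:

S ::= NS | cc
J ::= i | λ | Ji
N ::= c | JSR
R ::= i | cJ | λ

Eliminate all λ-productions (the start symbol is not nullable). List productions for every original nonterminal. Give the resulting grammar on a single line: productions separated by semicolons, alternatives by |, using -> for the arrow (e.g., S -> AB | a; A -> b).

S -> NS | cc; J -> i | Ji; N -> S | c | JS | SR | JSR; R -> c | i | cJ

Nullable set: {J, R}.
Drop J -> λ.
J -> Ji: J nullable, giving Ji | i.
N -> JSR: J, R nullable, giving JS | JSR | S | SR.
Drop R -> λ.
R -> cJ: J nullable, giving c | cJ.
Unchanged (no nullable symbols): S -> NS; S -> cc; J -> i; N -> c; R -> i.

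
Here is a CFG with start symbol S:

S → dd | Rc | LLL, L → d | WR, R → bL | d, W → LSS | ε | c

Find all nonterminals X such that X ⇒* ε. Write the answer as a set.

{W}

Directly nullable (have an ε-rule): {W}.
Not nullable: L, R, S — each has a terminal in every rule's right-hand side or depends on a non-nullable symbol.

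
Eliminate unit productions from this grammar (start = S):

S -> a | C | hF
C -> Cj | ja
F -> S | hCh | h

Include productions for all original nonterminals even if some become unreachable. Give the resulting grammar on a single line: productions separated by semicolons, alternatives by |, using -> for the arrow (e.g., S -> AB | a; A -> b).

Unit productions: F->S, S->C.
Unit pairs (A ⇒* B via units): (F,C), (F,S), (S,C).
S: inherits non-unit rules of {C, S} → Cj | a | hF | ja.
C: inherits non-unit rules of {C} → Cj | ja.
F: inherits non-unit rules of {C, F, S} → Cj | a | h | hCh | hF | ja.

S -> a | Cj | hF | ja; C -> Cj | ja; F -> a | h | Cj | hF | ja | hCh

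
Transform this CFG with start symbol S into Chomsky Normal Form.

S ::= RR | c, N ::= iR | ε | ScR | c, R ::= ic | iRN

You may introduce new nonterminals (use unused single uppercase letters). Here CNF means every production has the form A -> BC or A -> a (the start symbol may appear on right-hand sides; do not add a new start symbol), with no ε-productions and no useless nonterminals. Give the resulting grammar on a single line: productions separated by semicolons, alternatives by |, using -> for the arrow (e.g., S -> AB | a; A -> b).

S -> c | RR; A -> c; B -> i; C -> AR; D -> RN; N -> c | BR | SC; R -> BA | BD | BR

Nullable: {N}; after ε-elimination: S -> c | RR; N -> c | iR | ScR; R -> iR | ic | iRN.
No unit productions to eliminate.
TERM: introduce A -> c, B -> i and substitute in every rule of length ≥2.
BIN: N -> SAR becomes N -> SC, C -> AR; R -> BRN becomes R -> BD, D -> RN.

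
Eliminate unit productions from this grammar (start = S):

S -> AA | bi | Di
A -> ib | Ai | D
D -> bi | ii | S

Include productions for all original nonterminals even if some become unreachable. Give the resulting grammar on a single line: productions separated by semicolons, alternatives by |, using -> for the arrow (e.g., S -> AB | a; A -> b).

Unit productions: A->D, D->S.
Unit pairs (A ⇒* B via units): (A,D), (A,S), (D,S).
S: inherits non-unit rules of {S} → AA | Di | bi.
A: inherits non-unit rules of {A, D, S} → AA | Ai | Di | bi | ib | ii.
D: inherits non-unit rules of {D, S} → AA | Di | bi | ii.

S -> AA | Di | bi; A -> AA | Ai | Di | bi | ib | ii; D -> AA | Di | bi | ii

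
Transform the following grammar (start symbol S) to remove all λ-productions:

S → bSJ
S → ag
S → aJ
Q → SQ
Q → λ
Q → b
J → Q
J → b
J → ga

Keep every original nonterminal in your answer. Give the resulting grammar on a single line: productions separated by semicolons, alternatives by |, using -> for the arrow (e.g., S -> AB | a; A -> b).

S -> a | aJ | ag | bS | bSJ; J -> Q | b | ga; Q -> S | b | SQ

Nullable set: {J, Q}.
S -> aJ: J nullable, giving a | aJ.
S -> bSJ: J nullable, giving bS | bSJ.
J -> Q: Q nullable, giving Q.
Drop Q -> λ.
Q -> SQ: Q nullable, giving S | SQ.
Unchanged (no nullable symbols): S -> ag; J -> b; J -> ga; Q -> b.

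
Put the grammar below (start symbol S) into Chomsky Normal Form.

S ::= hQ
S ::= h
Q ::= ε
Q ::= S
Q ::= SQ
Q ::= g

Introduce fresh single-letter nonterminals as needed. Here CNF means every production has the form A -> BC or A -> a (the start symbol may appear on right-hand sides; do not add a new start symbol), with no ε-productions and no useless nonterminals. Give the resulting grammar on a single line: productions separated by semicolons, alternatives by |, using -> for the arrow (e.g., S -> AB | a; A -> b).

Nullable: {Q}; after ε-elimination: S -> h | hQ; Q -> S | g | SQ.
After unit-elimination: S -> h | hQ; Q -> g | h | SQ | hQ.
TERM: introduce A -> h and substitute in every rule of length ≥2.

S -> h | AQ; A -> h; Q -> g | h | AQ | SQ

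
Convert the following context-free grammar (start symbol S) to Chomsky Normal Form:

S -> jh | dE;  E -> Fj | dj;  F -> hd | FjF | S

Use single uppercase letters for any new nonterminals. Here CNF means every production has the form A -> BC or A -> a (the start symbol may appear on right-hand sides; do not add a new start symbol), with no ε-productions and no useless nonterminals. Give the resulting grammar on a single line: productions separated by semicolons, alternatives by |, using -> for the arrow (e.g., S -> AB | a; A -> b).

No ε-productions.
After unit-elimination: S -> dE | jh; E -> Fj | dj; F -> dE | hd | jh | FjF.
TERM: introduce B -> d, C -> h, A -> j and substitute in every rule of length ≥2.
BIN: F -> FAF becomes F -> FD, D -> AF.

S -> AC | BE; A -> j; B -> d; C -> h; D -> AF; E -> BA | FA; F -> AC | BE | CB | FD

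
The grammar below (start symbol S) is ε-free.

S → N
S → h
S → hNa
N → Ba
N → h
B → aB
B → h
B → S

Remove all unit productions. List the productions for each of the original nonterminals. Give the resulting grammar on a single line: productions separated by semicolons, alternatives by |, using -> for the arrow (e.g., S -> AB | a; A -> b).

S -> h | Ba | hNa; B -> h | Ba | aB | hNa; N -> h | Ba

Unit productions: B->S, S->N.
Unit pairs (A ⇒* B via units): (B,N), (B,S), (S,N).
S: inherits non-unit rules of {N, S} → Ba | h | hNa.
B: inherits non-unit rules of {B, N, S} → Ba | aB | h | hNa.
N: inherits non-unit rules of {N} → Ba | h.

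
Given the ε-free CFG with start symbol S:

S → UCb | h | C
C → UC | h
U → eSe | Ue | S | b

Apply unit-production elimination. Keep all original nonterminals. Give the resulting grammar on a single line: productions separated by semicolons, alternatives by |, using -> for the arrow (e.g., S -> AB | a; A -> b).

Unit productions: S->C, U->S.
Unit pairs (A ⇒* B via units): (S,C), (U,C), (U,S).
S: inherits non-unit rules of {C, S} → UC | UCb | h.
C: inherits non-unit rules of {C} → UC | h.
U: inherits non-unit rules of {C, S, U} → UC | UCb | Ue | b | eSe | h.

S -> h | UC | UCb; C -> h | UC; U -> b | h | UC | Ue | UCb | eSe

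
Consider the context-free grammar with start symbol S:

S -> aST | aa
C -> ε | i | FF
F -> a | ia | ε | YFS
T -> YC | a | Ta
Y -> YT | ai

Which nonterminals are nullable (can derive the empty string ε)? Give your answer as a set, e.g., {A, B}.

Directly nullable (have an ε-rule): {C, F}.
Not nullable: S, T, Y — each has a terminal in every rule's right-hand side or depends on a non-nullable symbol.

{C, F}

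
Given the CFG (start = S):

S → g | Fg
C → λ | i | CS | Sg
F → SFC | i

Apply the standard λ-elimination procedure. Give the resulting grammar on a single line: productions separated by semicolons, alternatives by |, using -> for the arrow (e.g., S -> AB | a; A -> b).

Nullable set: {C}.
Drop C -> λ.
C -> CS: C nullable, giving CS | S.
F -> SFC: C nullable, giving SF | SFC.
Unchanged (no nullable symbols): S -> Fg; S -> g; C -> Sg; C -> i; F -> i.

S -> g | Fg; C -> S | i | CS | Sg; F -> i | SF | SFC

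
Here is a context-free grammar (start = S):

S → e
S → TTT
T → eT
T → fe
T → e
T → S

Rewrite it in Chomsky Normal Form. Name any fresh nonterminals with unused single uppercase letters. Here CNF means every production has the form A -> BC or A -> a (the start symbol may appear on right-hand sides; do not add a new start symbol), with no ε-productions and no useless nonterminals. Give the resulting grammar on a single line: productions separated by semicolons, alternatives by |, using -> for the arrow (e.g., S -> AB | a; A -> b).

No ε-productions.
After unit-elimination: S -> e | TTT; T -> e | eT | fe | TTT.
TERM: introduce A -> e, B -> f and substitute in every rule of length ≥2.
BIN: S -> TTT becomes S -> TC, C -> TT; T -> TTT becomes T -> TD, D -> TT.

S -> e | TC; A -> e; B -> f; C -> TT; D -> TT; T -> e | AT | BA | TD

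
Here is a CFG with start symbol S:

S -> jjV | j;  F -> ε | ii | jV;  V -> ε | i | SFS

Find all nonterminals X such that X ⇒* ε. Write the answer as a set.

Directly nullable (have an ε-rule): {F, V}.
Not nullable: S — each has a terminal in every rule's right-hand side or depends on a non-nullable symbol.

{F, V}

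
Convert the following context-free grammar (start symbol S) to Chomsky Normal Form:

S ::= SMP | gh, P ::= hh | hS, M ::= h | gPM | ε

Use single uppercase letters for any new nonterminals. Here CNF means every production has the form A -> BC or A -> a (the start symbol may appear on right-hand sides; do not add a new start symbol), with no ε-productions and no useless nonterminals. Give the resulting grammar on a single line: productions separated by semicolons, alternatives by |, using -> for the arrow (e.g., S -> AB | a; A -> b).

S -> AB | SD | SP; A -> g; B -> h; C -> PM; D -> MP; M -> h | AC | AP; P -> BB | BS

Nullable: {M}; after ε-elimination: S -> SP | gh | SMP; M -> h | gP | gPM; P -> hS | hh.
No unit productions to eliminate.
TERM: introduce A -> g, B -> h and substitute in every rule of length ≥2.
BIN: M -> APM becomes M -> AC, C -> PM; S -> SMP becomes S -> SD, D -> MP.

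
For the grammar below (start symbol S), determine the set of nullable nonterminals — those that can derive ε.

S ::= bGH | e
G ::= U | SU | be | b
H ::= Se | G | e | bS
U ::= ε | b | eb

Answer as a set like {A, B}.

{G, H, U}

Directly nullable (have an ε-rule): {U}.
G is nullable via G -> U (every symbol on the right is already known nullable).
H is nullable via H -> G (every symbol on the right is already known nullable).
Not nullable: S — each has a terminal in every rule's right-hand side or depends on a non-nullable symbol.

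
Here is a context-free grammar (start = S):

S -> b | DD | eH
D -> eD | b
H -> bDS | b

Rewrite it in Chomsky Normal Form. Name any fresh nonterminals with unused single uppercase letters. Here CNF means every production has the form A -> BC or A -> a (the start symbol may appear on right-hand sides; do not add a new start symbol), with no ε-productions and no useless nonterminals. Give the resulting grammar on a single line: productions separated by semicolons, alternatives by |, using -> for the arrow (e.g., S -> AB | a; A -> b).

S -> b | AH | DD; A -> e; B -> b; C -> DS; D -> b | AD; H -> b | BC

No ε-productions.
No unit productions to eliminate.
TERM: introduce B -> b, A -> e and substitute in every rule of length ≥2.
BIN: H -> BDS becomes H -> BC, C -> DS.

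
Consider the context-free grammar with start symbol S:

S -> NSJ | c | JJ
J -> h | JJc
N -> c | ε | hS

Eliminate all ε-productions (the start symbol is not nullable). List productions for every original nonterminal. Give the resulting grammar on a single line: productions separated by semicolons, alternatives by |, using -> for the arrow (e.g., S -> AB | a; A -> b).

S -> c | JJ | SJ | NSJ; J -> h | JJc; N -> c | hS

Nullable set: {N}.
S -> NSJ: N nullable, giving NSJ | SJ.
Drop N -> ε.
Unchanged (no nullable symbols): S -> JJ; S -> c; J -> JJc; J -> h; N -> c; N -> hS.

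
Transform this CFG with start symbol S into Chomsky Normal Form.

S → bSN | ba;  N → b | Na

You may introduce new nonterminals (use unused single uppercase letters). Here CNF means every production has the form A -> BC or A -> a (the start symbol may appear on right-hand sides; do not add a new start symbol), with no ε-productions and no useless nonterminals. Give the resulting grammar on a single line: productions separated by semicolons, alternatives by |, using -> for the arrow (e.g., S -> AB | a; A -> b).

No ε-productions.
No unit productions to eliminate.
TERM: introduce A -> a, B -> b and substitute in every rule of length ≥2.
BIN: S -> BSN becomes S -> BC, C -> SN.

S -> BA | BC; A -> a; B -> b; C -> SN; N -> b | NA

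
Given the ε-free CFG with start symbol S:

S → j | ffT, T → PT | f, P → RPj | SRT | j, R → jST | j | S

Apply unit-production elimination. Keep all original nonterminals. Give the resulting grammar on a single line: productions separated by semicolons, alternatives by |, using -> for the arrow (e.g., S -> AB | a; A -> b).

S -> j | ffT; P -> j | RPj | SRT; R -> j | ffT | jST; T -> f | PT

Unit productions: R->S.
Unit pairs (A ⇒* B via units): (R,S).
S: inherits non-unit rules of {S} → ffT | j.
P: inherits non-unit rules of {P} → RPj | SRT | j.
R: inherits non-unit rules of {R, S} → ffT | j | jST.
T: inherits non-unit rules of {T} → PT | f.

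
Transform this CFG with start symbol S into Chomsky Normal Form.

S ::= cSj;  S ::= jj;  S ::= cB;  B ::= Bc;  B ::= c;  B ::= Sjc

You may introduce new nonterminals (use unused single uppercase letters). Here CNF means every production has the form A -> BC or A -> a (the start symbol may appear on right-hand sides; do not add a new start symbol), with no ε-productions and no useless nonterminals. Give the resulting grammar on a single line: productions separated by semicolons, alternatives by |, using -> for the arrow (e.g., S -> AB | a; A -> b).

No ε-productions.
No unit productions to eliminate.
TERM: introduce A -> c, C -> j and substitute in every rule of length ≥2.
BIN: B -> SCA becomes B -> SD, D -> CA; S -> ASC becomes S -> AE, E -> SC.

S -> AB | AE | CC; A -> c; B -> c | BA | SD; C -> j; D -> CA; E -> SC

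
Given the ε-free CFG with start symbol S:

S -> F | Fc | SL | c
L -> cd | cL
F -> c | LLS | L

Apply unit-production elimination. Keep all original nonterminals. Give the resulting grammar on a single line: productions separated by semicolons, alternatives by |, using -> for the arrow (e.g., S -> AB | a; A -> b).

S -> c | Fc | SL | cL | cd | LLS; F -> c | cL | cd | LLS; L -> cL | cd

Unit productions: F->L, S->F.
Unit pairs (A ⇒* B via units): (F,L), (S,F), (S,L).
S: inherits non-unit rules of {F, L, S} → Fc | LLS | SL | c | cL | cd.
F: inherits non-unit rules of {F, L} → LLS | c | cL | cd.
L: inherits non-unit rules of {L} → cL | cd.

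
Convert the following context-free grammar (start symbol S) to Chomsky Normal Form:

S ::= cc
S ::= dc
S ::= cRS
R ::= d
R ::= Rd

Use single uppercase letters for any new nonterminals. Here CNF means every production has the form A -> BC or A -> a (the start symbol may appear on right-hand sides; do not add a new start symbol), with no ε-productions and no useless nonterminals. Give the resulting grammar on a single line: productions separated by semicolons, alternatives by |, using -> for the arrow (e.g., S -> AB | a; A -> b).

S -> AB | BB | BC; A -> d; B -> c; C -> RS; R -> d | RA

No ε-productions.
No unit productions to eliminate.
TERM: introduce B -> c, A -> d and substitute in every rule of length ≥2.
BIN: S -> BRS becomes S -> BC, C -> RS.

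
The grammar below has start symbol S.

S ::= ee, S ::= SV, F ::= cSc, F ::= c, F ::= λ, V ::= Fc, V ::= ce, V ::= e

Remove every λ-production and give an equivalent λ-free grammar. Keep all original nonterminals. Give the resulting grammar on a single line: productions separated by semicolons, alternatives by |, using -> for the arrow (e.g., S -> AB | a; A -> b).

Nullable set: {F}.
Drop F -> λ.
V -> Fc: F nullable, giving Fc | c.
Unchanged (no nullable symbols): S -> SV; S -> ee; F -> c; F -> cSc; V -> ce; V -> e.

S -> SV | ee; F -> c | cSc; V -> c | e | Fc | ce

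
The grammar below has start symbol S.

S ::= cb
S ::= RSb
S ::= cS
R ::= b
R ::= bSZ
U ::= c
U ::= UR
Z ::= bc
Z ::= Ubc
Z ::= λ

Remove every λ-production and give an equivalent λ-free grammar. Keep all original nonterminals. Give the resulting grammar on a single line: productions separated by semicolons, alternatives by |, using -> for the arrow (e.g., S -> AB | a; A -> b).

Nullable set: {Z}.
R -> bSZ: Z nullable, giving bS | bSZ.
Drop Z -> λ.
Unchanged (no nullable symbols): S -> RSb; S -> cS; S -> cb; R -> b; U -> UR; U -> c; Z -> Ubc; Z -> bc.

S -> cS | cb | RSb; R -> b | bS | bSZ; U -> c | UR; Z -> bc | Ubc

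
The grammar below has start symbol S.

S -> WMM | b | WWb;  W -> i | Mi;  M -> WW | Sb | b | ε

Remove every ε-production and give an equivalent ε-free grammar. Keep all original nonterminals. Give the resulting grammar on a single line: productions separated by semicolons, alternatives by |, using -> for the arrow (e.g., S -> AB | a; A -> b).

Nullable set: {M}.
S -> WMM: M, M nullable, giving W | WM | WMM.
Drop M -> ε.
W -> Mi: M nullable, giving Mi | i.
Unchanged (no nullable symbols): S -> WWb; S -> b; M -> Sb; M -> WW; M -> b; W -> i.

S -> W | b | WM | WMM | WWb; M -> b | Sb | WW; W -> i | Mi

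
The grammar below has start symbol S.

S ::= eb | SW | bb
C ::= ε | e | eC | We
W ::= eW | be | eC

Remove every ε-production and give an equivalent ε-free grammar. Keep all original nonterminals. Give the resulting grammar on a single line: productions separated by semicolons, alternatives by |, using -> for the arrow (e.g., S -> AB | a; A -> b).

S -> SW | bb | eb; C -> e | We | eC; W -> e | be | eC | eW

Nullable set: {C}.
Drop C -> ε.
C -> eC: C nullable, giving e | eC.
W -> eC: C nullable, giving e | eC.
Unchanged (no nullable symbols): S -> SW; S -> bb; S -> eb; C -> We; C -> e; W -> be; W -> eW.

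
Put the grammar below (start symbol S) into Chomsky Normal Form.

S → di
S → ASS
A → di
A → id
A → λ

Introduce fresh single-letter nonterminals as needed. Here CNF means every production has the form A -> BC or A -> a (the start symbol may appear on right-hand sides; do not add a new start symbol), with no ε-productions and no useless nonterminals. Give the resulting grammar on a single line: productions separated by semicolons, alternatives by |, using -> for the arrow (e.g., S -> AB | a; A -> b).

Nullable: {A}; after ε-elimination: S -> SS | di | ASS; A -> di | id.
No unit productions to eliminate.
TERM: introduce B -> d, C -> i and substitute in every rule of length ≥2.
BIN: S -> ASS becomes S -> AD, D -> SS.

S -> AD | BC | SS; A -> BC | CB; B -> d; C -> i; D -> SS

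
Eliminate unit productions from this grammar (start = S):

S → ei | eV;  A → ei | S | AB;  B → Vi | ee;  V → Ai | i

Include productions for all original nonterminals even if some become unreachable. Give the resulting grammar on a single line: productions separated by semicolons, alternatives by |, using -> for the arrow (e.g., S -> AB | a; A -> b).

S -> eV | ei; A -> AB | eV | ei; B -> Vi | ee; V -> i | Ai

Unit productions: A->S.
Unit pairs (A ⇒* B via units): (A,S).
S: inherits non-unit rules of {S} → eV | ei.
A: inherits non-unit rules of {A, S} → AB | eV | ei.
B: inherits non-unit rules of {B} → Vi | ee.
V: inherits non-unit rules of {V} → Ai | i.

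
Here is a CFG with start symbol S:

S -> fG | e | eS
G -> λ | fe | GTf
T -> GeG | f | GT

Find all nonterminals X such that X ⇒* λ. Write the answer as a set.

{G}

Directly nullable (have an ε-rule): {G}.
Not nullable: S, T — each has a terminal in every rule's right-hand side or depends on a non-nullable symbol.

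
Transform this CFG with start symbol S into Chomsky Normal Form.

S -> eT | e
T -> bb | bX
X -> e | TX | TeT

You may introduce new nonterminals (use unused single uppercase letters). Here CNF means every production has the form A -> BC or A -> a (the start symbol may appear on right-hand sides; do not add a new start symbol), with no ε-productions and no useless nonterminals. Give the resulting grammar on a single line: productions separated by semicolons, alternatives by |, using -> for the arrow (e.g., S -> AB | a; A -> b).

No ε-productions.
No unit productions to eliminate.
TERM: introduce B -> b, A -> e and substitute in every rule of length ≥2.
BIN: X -> TAT becomes X -> TC, C -> AT.

S -> e | AT; A -> e; B -> b; C -> AT; T -> BB | BX; X -> e | TC | TX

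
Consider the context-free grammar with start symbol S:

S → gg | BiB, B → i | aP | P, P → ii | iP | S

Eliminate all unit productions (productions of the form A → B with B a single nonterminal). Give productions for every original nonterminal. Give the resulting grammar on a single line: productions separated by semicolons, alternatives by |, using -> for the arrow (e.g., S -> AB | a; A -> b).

Unit productions: B->P, P->S.
Unit pairs (A ⇒* B via units): (B,P), (B,S), (P,S).
S: inherits non-unit rules of {S} → BiB | gg.
B: inherits non-unit rules of {B, P, S} → BiB | aP | gg | i | iP | ii.
P: inherits non-unit rules of {P, S} → BiB | gg | iP | ii.

S -> gg | BiB; B -> i | aP | gg | iP | ii | BiB; P -> gg | iP | ii | BiB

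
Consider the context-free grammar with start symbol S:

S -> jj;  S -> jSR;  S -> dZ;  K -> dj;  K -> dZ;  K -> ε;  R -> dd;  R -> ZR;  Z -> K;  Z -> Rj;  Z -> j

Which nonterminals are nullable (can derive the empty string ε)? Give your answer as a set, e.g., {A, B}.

Directly nullable (have an ε-rule): {K}.
Z is nullable via Z -> K (every symbol on the right is already known nullable).
Not nullable: R, S — each has a terminal in every rule's right-hand side or depends on a non-nullable symbol.

{K, Z}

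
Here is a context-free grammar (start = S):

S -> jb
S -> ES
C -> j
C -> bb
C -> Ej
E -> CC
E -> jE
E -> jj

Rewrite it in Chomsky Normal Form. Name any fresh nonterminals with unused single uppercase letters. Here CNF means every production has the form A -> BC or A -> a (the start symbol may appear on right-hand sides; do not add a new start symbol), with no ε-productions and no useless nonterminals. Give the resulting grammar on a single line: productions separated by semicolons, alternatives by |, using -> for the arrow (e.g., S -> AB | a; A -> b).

No ε-productions.
No unit productions to eliminate.
TERM: introduce B -> b, A -> j and substitute in every rule of length ≥2.

S -> AB | ES; A -> j; B -> b; C -> j | BB | EA; E -> AA | AE | CC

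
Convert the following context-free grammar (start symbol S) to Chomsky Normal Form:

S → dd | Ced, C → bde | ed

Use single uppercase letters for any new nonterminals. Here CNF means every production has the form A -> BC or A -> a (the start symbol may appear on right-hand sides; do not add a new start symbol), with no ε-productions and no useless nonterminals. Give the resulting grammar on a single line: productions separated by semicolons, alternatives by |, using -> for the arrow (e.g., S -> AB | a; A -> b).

S -> BB | CF; A -> b; B -> d; C -> AE | DB; D -> e; E -> BD; F -> DB

No ε-productions.
No unit productions to eliminate.
TERM: introduce A -> b, B -> d, D -> e and substitute in every rule of length ≥2.
BIN: C -> ABD becomes C -> AE, E -> BD; S -> CDB becomes S -> CF, F -> DB.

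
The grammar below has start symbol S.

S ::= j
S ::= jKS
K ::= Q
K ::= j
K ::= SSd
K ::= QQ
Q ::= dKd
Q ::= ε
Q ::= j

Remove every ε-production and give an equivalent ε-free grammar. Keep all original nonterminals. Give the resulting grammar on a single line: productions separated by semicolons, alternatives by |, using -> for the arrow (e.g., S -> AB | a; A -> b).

Nullable set: {K, Q}.
S -> jKS: K nullable, giving jKS | jS.
K -> Q: Q nullable, giving Q.
K -> QQ: Q, Q nullable, giving Q | QQ.
Drop Q -> ε.
Q -> dKd: K nullable, giving dKd | dd.
Unchanged (no nullable symbols): S -> j; K -> SSd; K -> j; Q -> j.

S -> j | jS | jKS; K -> Q | j | QQ | SSd; Q -> j | dd | dKd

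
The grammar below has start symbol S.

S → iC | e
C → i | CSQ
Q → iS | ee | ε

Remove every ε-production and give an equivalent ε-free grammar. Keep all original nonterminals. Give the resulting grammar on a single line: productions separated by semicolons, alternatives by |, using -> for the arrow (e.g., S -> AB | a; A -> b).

S -> e | iC; C -> i | CS | CSQ; Q -> ee | iS

Nullable set: {Q}.
C -> CSQ: Q nullable, giving CS | CSQ.
Drop Q -> ε.
Unchanged (no nullable symbols): S -> e; S -> iC; C -> i; Q -> ee; Q -> iS.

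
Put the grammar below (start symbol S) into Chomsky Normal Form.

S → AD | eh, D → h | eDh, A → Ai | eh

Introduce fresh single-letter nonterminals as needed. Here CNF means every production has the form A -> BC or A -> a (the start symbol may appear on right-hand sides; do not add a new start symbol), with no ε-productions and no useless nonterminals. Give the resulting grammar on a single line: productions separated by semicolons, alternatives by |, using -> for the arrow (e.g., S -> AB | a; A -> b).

No ε-productions.
No unit productions to eliminate.
TERM: introduce C -> e, E -> h, B -> i and substitute in every rule of length ≥2.
BIN: D -> CDE becomes D -> CF, F -> DE.

S -> AD | CE; A -> AB | CE; B -> i; C -> e; D -> h | CF; E -> h; F -> DE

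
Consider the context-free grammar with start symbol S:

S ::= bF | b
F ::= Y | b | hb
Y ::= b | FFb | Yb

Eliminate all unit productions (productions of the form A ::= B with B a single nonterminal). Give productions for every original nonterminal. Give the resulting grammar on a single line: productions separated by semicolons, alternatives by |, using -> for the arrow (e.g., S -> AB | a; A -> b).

Unit productions: F->Y.
Unit pairs (A ⇒* B via units): (F,Y).
S: inherits non-unit rules of {S} → b | bF.
F: inherits non-unit rules of {F, Y} → FFb | Yb | b | hb.
Y: inherits non-unit rules of {Y} → FFb | Yb | b.

S -> b | bF; F -> b | Yb | hb | FFb; Y -> b | Yb | FFb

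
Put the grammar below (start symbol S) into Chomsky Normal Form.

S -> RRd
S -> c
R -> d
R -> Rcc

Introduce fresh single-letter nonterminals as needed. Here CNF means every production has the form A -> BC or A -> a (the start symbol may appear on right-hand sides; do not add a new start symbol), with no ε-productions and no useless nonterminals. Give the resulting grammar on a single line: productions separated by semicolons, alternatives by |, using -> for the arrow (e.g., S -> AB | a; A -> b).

S -> c | RD; A -> c; B -> d; C -> AA; D -> RB; R -> d | RC

No ε-productions.
No unit productions to eliminate.
TERM: introduce A -> c, B -> d and substitute in every rule of length ≥2.
BIN: R -> RAA becomes R -> RC, C -> AA; S -> RRB becomes S -> RD, D -> RB.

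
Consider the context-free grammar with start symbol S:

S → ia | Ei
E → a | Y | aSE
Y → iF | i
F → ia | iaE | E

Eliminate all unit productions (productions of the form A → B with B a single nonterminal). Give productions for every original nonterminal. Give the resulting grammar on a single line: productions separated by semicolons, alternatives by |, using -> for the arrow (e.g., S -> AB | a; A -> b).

S -> Ei | ia; E -> a | i | iF | aSE; F -> a | i | iF | ia | aSE | iaE; Y -> i | iF

Unit productions: E->Y, F->E.
Unit pairs (A ⇒* B via units): (E,Y), (F,E), (F,Y).
S: inherits non-unit rules of {S} → Ei | ia.
E: inherits non-unit rules of {E, Y} → a | aSE | i | iF.
F: inherits non-unit rules of {E, F, Y} → a | aSE | i | iF | ia | iaE.
Y: inherits non-unit rules of {Y} → i | iF.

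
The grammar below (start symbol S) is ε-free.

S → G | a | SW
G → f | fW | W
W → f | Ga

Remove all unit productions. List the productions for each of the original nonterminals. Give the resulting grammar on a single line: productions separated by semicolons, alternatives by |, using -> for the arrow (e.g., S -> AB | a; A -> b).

Unit productions: G->W, S->G.
Unit pairs (A ⇒* B via units): (G,W), (S,G), (S,W).
S: inherits non-unit rules of {G, S, W} → Ga | SW | a | f | fW.
G: inherits non-unit rules of {G, W} → Ga | f | fW.
W: inherits non-unit rules of {W} → Ga | f.

S -> a | f | Ga | SW | fW; G -> f | Ga | fW; W -> f | Ga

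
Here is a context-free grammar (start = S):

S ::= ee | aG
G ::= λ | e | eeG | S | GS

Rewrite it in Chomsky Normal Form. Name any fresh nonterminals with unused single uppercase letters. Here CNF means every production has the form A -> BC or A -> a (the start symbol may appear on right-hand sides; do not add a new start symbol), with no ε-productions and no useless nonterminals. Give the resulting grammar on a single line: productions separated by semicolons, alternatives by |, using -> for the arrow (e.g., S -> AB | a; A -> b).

S -> a | AG | BB; A -> a; B -> e; C -> BG; G -> a | e | AG | BB | BC | GS

Nullable: {G}; after ε-elimination: S -> a | aG | ee; G -> S | e | GS | ee | eeG.
After unit-elimination: S -> a | aG | ee; G -> a | e | GS | aG | ee | eeG.
TERM: introduce A -> a, B -> e and substitute in every rule of length ≥2.
BIN: G -> BBG becomes G -> BC, C -> BG.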